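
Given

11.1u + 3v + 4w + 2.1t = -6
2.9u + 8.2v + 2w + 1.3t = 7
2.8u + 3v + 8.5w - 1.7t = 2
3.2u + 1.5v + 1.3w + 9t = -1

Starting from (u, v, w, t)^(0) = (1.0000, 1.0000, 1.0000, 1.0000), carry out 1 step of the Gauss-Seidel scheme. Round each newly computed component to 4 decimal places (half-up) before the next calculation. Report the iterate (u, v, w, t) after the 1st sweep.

Iteration 1:
  u = (-6 - (3)·1.0000 - (4)·1.0000 - (2.1)·1.0000) / (11.1) = -1.3604
  v = (7 - (2.9)·-1.3604 - (2)·1.0000 - (1.3)·1.0000) / (8.2) = 0.9323
  w = (2 - (2.8)·-1.3604 - (3)·0.9323 - (-1.7)·1.0000) / (8.5) = 0.5544
  t = (-1 - (3.2)·-1.3604 - (1.5)·0.9323 - (1.3)·0.5544) / (9) = 0.1371

(-1.3604, 0.9323, 0.5544, 0.1371)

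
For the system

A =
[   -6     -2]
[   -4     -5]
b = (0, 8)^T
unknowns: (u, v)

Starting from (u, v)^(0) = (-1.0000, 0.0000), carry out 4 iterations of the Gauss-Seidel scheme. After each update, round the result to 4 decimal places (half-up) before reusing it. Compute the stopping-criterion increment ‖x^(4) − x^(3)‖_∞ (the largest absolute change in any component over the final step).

Iteration 1:
  u = (0 - (-2)·0.0000) / (-6) = 0.0000
  v = (8 - (-4)·0.0000) / (-5) = -1.6000
Iteration 2:
  u = (0 - (-2)·-1.6000) / (-6) = 0.5333
  v = (8 - (-4)·0.5333) / (-5) = -2.0266
Iteration 3:
  u = (0 - (-2)·-2.0266) / (-6) = 0.6755
  v = (8 - (-4)·0.6755) / (-5) = -2.1404
Iteration 4:
  u = (0 - (-2)·-2.1404) / (-6) = 0.7135
  v = (8 - (-4)·0.7135) / (-5) = -2.1708
Change: (0.0380, -0.0304) → max |·| = 0.0380

0.0380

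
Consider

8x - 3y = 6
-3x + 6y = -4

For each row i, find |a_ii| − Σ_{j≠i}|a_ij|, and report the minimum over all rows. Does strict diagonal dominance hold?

row 1: |8| − (3) = 5
row 2: |6| − (3) = 3
minimum over rows = 3 → strictly diagonally dominant (convergence guaranteed)

3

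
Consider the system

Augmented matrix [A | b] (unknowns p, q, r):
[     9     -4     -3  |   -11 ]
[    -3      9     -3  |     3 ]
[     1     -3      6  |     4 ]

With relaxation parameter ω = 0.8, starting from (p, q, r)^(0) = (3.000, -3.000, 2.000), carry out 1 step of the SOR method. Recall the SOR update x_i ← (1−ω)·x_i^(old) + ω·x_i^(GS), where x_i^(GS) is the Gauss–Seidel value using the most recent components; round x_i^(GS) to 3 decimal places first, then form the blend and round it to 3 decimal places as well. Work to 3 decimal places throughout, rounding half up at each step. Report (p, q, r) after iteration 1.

(-0.911, -0.043, 1.038)

Iteration 1:
  p: GS value = (-11 - (-4)·-3.000 - (-3)·2.000) / (9) = -1.889;  p ← (1−ω)·3.000 + ω·-1.889 = -0.911
  q: GS value = (3 - (-3)·-0.911 - (-3)·2.000) / (9) = 0.696;  q ← (1−ω)·-3.000 + ω·0.696 = -0.043
  r: GS value = (4 - (1)·-0.911 - (-3)·-0.043) / (6) = 0.797;  r ← (1−ω)·2.000 + ω·0.797 = 1.038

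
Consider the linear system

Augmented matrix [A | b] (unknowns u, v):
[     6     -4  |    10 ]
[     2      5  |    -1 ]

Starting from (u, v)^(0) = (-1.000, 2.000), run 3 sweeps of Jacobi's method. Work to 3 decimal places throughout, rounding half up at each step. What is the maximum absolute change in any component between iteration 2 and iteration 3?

Iteration 1:
  u = (10 - (-4)·2.000) / (6) = 3.000
  v = (-1 - (2)·-1.000) / (5) = 0.200
Iteration 2:
  u = (10 - (-4)·0.200) / (6) = 1.800
  v = (-1 - (2)·3.000) / (5) = -1.400
Iteration 3:
  u = (10 - (-4)·-1.400) / (6) = 0.733
  v = (-1 - (2)·1.800) / (5) = -0.920
Change: (-1.067, 0.480) → max |·| = 1.067

1.067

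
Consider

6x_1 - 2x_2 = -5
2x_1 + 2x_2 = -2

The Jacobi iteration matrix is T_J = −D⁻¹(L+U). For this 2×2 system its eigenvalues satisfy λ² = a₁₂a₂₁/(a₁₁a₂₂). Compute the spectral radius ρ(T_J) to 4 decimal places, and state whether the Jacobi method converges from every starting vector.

0.5774

a₁₂a₂₁/(a₁₁a₂₂) = (-2)·(2) / ((6)·(2)) = -0.333333
ρ = √|-0.333333| = √0.333333 = 0.5774
ρ < 1, so Jacobi converges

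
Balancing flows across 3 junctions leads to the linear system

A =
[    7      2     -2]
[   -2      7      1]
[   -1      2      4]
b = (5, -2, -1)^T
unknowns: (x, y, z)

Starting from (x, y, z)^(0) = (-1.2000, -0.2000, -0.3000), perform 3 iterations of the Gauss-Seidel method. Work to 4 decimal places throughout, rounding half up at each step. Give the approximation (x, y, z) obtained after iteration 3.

(0.7256, -0.0734, -0.0319)

Iteration 1:
  x = (5 - (2)·-0.2000 - (-2)·-0.3000) / (7) = 0.6857
  y = (-2 - (-2)·0.6857 - (1)·-0.3000) / (7) = -0.0469
  z = (-1 - (-1)·0.6857 - (2)·-0.0469) / (4) = -0.0551
Iteration 2:
  x = (5 - (2)·-0.0469 - (-2)·-0.0551) / (7) = 0.7119
  y = (-2 - (-2)·0.7119 - (1)·-0.0551) / (7) = -0.0744
  z = (-1 - (-1)·0.7119 - (2)·-0.0744) / (4) = -0.0348
Iteration 3:
  x = (5 - (2)·-0.0744 - (-2)·-0.0348) / (7) = 0.7256
  y = (-2 - (-2)·0.7256 - (1)·-0.0348) / (7) = -0.0734
  z = (-1 - (-1)·0.7256 - (2)·-0.0734) / (4) = -0.0319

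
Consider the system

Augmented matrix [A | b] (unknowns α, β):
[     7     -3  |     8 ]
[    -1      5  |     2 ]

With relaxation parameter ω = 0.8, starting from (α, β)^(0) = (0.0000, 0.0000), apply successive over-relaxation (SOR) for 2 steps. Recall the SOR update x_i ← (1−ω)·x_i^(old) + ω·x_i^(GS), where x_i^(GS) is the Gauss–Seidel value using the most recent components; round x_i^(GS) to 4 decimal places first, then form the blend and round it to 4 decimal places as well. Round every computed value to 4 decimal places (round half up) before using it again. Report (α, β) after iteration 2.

Iteration 1:
  α: GS value = (8 - (-3)·0.0000) / (7) = 1.1429;  α ← (1−ω)·0.0000 + ω·1.1429 = 0.9143
  β: GS value = (2 - (-1)·0.9143) / (5) = 0.5829;  β ← (1−ω)·0.0000 + ω·0.5829 = 0.4663
Iteration 2:
  α: GS value = (8 - (-3)·0.4663) / (7) = 1.3427;  α ← (1−ω)·0.9143 + ω·1.3427 = 1.2570
  β: GS value = (2 - (-1)·1.2570) / (5) = 0.6514;  β ← (1−ω)·0.4663 + ω·0.6514 = 0.6144

(1.2570, 0.6144)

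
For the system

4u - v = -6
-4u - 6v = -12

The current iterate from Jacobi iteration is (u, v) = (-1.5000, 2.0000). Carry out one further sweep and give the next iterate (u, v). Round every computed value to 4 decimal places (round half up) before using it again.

(-1.0000, 3.0000)

One sweep:
  u = (-6 - (-1)·2.0000) / (4) = -1.0000
  v = (-12 - (-4)·-1.5000) / (-6) = 3.0000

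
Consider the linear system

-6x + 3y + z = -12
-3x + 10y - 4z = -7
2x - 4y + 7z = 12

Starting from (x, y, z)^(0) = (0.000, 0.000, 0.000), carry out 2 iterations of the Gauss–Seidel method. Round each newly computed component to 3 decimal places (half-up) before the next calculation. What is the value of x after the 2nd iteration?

2.131

Iteration 1:
  x = (-12 - (3)·0.000 - (1)·0.000) / (-6) = 2.000
  y = (-7 - (-3)·2.000 - (-4)·0.000) / (10) = -0.100
  z = (12 - (2)·2.000 - (-4)·-0.100) / (7) = 1.086
Iteration 2:
  x = (-12 - (3)·-0.100 - (1)·1.086) / (-6) = 2.131
  y = (-7 - (-3)·2.131 - (-4)·1.086) / (10) = 0.374
  z = (12 - (2)·2.131 - (-4)·0.374) / (7) = 1.319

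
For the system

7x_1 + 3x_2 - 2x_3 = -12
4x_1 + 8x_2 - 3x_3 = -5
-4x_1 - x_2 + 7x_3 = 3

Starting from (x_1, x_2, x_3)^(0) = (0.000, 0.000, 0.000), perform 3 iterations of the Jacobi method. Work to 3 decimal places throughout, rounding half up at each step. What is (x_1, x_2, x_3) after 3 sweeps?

Iteration 1:
  x_1 = (-12 - (3)·0.000 - (-2)·0.000) / (7) = -1.714
  x_2 = (-5 - (4)·0.000 - (-3)·0.000) / (8) = -0.625
  x_3 = (3 - (-4)·0.000 - (-1)·0.000) / (7) = 0.429
Iteration 2:
  x_1 = (-12 - (3)·-0.625 - (-2)·0.429) / (7) = -1.324
  x_2 = (-5 - (4)·-1.714 - (-3)·0.429) / (8) = 0.393
  x_3 = (3 - (-4)·-1.714 - (-1)·-0.625) / (7) = -0.640
Iteration 3:
  x_1 = (-12 - (3)·0.393 - (-2)·-0.640) / (7) = -2.066
  x_2 = (-5 - (4)·-1.324 - (-3)·-0.640) / (8) = -0.203
  x_3 = (3 - (-4)·-1.324 - (-1)·0.393) / (7) = -0.272

(-2.066, -0.203, -0.272)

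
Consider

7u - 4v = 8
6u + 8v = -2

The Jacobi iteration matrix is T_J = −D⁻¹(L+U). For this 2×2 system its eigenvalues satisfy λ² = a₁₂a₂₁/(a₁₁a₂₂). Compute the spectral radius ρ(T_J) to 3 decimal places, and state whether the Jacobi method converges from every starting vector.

0.655

a₁₂a₂₁/(a₁₁a₂₂) = (-4)·(6) / ((7)·(8)) = -0.428571
ρ = √|-0.428571| = √0.428571 = 0.655
ρ < 1, so Jacobi converges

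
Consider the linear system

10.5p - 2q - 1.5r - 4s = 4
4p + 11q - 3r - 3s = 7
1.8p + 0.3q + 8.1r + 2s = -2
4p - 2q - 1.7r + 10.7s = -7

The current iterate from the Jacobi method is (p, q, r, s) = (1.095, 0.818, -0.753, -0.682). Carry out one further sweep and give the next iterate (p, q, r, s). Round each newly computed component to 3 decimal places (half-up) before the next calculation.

One sweep:
  p = (4 - (-2)·0.818 - (-1.5)·-0.753 - (-4)·-0.682) / (10.5) = 0.169
  q = (7 - (4)·1.095 - (-3)·-0.753 - (-3)·-0.682) / (11) = -0.153
  r = (-2 - (1.8)·1.095 - (0.3)·0.818 - (2)·-0.682) / (8.1) = -0.352
  s = (-7 - (4)·1.095 - (-2)·0.818 - (-1.7)·-0.753) / (10.7) = -1.030

(0.169, -0.153, -0.352, -1.030)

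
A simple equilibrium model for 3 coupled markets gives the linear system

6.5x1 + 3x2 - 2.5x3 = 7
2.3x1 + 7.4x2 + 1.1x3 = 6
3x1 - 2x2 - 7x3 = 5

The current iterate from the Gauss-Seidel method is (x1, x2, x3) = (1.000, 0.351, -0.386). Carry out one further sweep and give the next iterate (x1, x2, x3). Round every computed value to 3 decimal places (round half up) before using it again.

One sweep:
  x1 = (7 - (3)·0.351 - (-2.5)·-0.386) / (6.5) = 0.766
  x2 = (6 - (2.3)·0.766 - (1.1)·-0.386) / (7.4) = 0.630
  x3 = (5 - (3)·0.766 - (-2)·0.630) / (-7) = -0.566

(0.766, 0.630, -0.566)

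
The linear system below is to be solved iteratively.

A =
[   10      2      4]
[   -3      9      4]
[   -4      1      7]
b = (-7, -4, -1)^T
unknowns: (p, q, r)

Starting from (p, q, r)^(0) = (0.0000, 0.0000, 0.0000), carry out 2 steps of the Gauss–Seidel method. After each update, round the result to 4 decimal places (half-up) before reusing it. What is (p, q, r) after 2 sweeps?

Iteration 1:
  p = (-7 - (2)·0.0000 - (4)·0.0000) / (10) = -0.7000
  q = (-4 - (-3)·-0.7000 - (4)·0.0000) / (9) = -0.6778
  r = (-1 - (-4)·-0.7000 - (1)·-0.6778) / (7) = -0.4460
Iteration 2:
  p = (-7 - (2)·-0.6778 - (4)·-0.4460) / (10) = -0.3860
  q = (-4 - (-3)·-0.3860 - (4)·-0.4460) / (9) = -0.3749
  r = (-1 - (-4)·-0.3860 - (1)·-0.3749) / (7) = -0.3099

(-0.3860, -0.3749, -0.3099)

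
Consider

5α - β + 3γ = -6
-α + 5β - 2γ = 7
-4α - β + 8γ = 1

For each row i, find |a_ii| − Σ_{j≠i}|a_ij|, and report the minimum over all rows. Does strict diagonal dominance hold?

row 1: |5| − (1+3) = 1
row 2: |5| − (1+2) = 2
row 3: |8| − (4+1) = 3
minimum over rows = 1 → strictly diagonally dominant (convergence guaranteed)

1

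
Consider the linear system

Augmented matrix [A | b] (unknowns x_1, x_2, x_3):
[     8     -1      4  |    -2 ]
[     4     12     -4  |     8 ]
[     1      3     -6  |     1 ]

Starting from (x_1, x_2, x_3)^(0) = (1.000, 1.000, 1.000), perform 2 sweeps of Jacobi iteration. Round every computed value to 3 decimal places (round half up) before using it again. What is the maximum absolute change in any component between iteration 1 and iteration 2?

0.437

Iteration 1:
  x_1 = (-2 - (-1)·1.000 - (4)·1.000) / (8) = -0.625
  x_2 = (8 - (4)·1.000 - (-4)·1.000) / (12) = 0.667
  x_3 = (1 - (1)·1.000 - (3)·1.000) / (-6) = 0.500
Iteration 2:
  x_1 = (-2 - (-1)·0.667 - (4)·0.500) / (8) = -0.417
  x_2 = (8 - (4)·-0.625 - (-4)·0.500) / (12) = 1.042
  x_3 = (1 - (1)·-0.625 - (3)·0.667) / (-6) = 0.063
Change: (0.208, 0.375, -0.437) → max |·| = 0.437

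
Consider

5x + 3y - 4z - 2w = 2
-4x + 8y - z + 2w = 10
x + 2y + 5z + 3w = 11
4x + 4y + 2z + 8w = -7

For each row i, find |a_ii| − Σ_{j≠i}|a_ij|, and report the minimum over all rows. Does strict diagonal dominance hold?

row 1: |5| − (3+4+2) = -4
row 2: |8| − (4+1+2) = 1
row 3: |5| − (1+2+3) = -1
row 4: |8| − (4+4+2) = -2
minimum over rows = -4 → not strictly diagonally dominant

-4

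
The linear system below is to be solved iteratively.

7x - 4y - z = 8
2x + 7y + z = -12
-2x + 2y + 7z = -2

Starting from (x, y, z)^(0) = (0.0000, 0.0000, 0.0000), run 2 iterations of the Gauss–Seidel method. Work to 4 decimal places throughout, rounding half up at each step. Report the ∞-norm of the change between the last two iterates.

1.0771

Iteration 1:
  x = (8 - (-4)·0.0000 - (-1)·0.0000) / (7) = 1.1429
  y = (-12 - (2)·1.1429 - (1)·0.0000) / (7) = -2.0408
  z = (-2 - (-2)·1.1429 - (2)·-2.0408) / (7) = 0.6239
Iteration 2:
  x = (8 - (-4)·-2.0408 - (-1)·0.6239) / (7) = 0.0658
  y = (-12 - (2)·0.0658 - (1)·0.6239) / (7) = -1.8222
  z = (-2 - (-2)·0.0658 - (2)·-1.8222) / (7) = 0.2537
Change: (-1.0771, 0.2186, -0.3702) → max |·| = 1.0771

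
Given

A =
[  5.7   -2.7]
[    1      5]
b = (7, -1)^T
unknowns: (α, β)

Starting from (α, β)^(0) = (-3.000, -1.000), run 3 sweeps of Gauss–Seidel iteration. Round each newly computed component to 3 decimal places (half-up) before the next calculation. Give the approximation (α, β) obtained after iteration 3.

(1.033, -0.407)

Iteration 1:
  α = (7 - (-2.7)·-1.000) / (5.7) = 0.754
  β = (-1 - (1)·0.754) / (5) = -0.351
Iteration 2:
  α = (7 - (-2.7)·-0.351) / (5.7) = 1.062
  β = (-1 - (1)·1.062) / (5) = -0.412
Iteration 3:
  α = (7 - (-2.7)·-0.412) / (5.7) = 1.033
  β = (-1 - (1)·1.033) / (5) = -0.407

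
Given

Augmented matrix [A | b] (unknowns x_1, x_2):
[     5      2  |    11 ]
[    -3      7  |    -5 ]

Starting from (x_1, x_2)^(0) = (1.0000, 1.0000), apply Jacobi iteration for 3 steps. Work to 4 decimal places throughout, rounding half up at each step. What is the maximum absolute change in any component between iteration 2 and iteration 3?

0.2205

Iteration 1:
  x_1 = (11 - (2)·1.0000) / (5) = 1.8000
  x_2 = (-5 - (-3)·1.0000) / (7) = -0.2857
Iteration 2:
  x_1 = (11 - (2)·-0.2857) / (5) = 2.3143
  x_2 = (-5 - (-3)·1.8000) / (7) = 0.0571
Iteration 3:
  x_1 = (11 - (2)·0.0571) / (5) = 2.1772
  x_2 = (-5 - (-3)·2.3143) / (7) = 0.2776
Change: (-0.1371, 0.2205) → max |·| = 0.2205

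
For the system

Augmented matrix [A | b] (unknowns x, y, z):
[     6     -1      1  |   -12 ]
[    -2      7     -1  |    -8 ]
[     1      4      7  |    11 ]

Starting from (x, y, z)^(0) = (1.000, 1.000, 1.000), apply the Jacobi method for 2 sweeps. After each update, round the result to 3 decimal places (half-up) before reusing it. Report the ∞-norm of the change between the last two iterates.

1.408

Iteration 1:
  x = (-12 - (-1)·1.000 - (1)·1.000) / (6) = -2.000
  y = (-8 - (-2)·1.000 - (-1)·1.000) / (7) = -0.714
  z = (11 - (1)·1.000 - (4)·1.000) / (7) = 0.857
Iteration 2:
  x = (-12 - (-1)·-0.714 - (1)·0.857) / (6) = -2.262
  y = (-8 - (-2)·-2.000 - (-1)·0.857) / (7) = -1.592
  z = (11 - (1)·-2.000 - (4)·-0.714) / (7) = 2.265
Change: (-0.262, -0.878, 1.408) → max |·| = 1.408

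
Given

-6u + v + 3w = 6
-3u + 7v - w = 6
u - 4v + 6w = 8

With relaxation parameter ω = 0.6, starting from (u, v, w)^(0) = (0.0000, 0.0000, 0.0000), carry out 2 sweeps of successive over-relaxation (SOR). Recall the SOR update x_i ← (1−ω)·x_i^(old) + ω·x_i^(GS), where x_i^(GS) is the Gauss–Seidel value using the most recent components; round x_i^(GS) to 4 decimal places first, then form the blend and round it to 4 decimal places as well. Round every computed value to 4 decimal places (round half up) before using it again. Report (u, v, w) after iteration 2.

Iteration 1:
  u: GS value = (6 - (1)·0.0000 - (3)·0.0000) / (-6) = -1.0000;  u ← (1−ω)·0.0000 + ω·-1.0000 = -0.6000
  v: GS value = (6 - (-3)·-0.6000 - (-1)·0.0000) / (7) = 0.6000;  v ← (1−ω)·0.0000 + ω·0.6000 = 0.3600
  w: GS value = (8 - (1)·-0.6000 - (-4)·0.3600) / (6) = 1.6733;  w ← (1−ω)·0.0000 + ω·1.6733 = 1.0040
Iteration 2:
  u: GS value = (6 - (1)·0.3600 - (3)·1.0040) / (-6) = -0.4380;  u ← (1−ω)·-0.6000 + ω·-0.4380 = -0.5028
  v: GS value = (6 - (-3)·-0.5028 - (-1)·1.0040) / (7) = 0.7851;  v ← (1−ω)·0.3600 + ω·0.7851 = 0.6151
  w: GS value = (8 - (1)·-0.5028 - (-4)·0.6151) / (6) = 1.8272;  w ← (1−ω)·1.0040 + ω·1.8272 = 1.4979

(-0.5028, 0.6151, 1.4979)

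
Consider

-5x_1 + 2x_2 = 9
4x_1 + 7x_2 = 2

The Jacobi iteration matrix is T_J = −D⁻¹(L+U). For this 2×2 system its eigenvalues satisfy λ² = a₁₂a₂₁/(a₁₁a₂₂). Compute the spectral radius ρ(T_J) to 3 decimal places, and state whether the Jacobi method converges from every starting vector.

a₁₂a₂₁/(a₁₁a₂₂) = (2)·(4) / ((-5)·(7)) = -0.228571
ρ = √|-0.228571| = √0.228571 = 0.478
ρ < 1, so Jacobi converges

0.478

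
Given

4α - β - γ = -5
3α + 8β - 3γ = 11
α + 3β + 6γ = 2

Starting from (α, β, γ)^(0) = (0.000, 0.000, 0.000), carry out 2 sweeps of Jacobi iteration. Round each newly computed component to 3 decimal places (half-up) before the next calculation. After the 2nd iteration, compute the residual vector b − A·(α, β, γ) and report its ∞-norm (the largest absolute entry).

2.721

Iteration 1:
  α = (-5 - (-1)·0.000 - (-1)·0.000) / (4) = -1.250
  β = (11 - (3)·0.000 - (-3)·0.000) / (8) = 1.375
  γ = (2 - (1)·0.000 - (3)·0.000) / (6) = 0.333
Iteration 2:
  α = (-5 - (-1)·1.375 - (-1)·0.333) / (4) = -0.823
  β = (11 - (3)·-1.250 - (-3)·0.333) / (8) = 1.969
  γ = (2 - (1)·-1.250 - (3)·1.375) / (6) = -0.146
Residual b − A·x = (0.115, -2.721, -2.208); ∞-norm = 2.721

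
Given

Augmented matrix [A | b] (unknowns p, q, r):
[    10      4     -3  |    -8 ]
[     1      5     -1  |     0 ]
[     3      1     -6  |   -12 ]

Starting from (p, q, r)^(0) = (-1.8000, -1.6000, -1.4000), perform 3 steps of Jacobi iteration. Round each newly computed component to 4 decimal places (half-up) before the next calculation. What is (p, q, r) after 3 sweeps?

Iteration 1:
  p = (-8 - (4)·-1.6000 - (-3)·-1.4000) / (10) = -0.5800
  q = (0 - (1)·-1.8000 - (-1)·-1.4000) / (5) = 0.0800
  r = (-12 - (3)·-1.8000 - (1)·-1.6000) / (-6) = 0.8333
Iteration 2:
  p = (-8 - (4)·0.0800 - (-3)·0.8333) / (10) = -0.5820
  q = (0 - (1)·-0.5800 - (-1)·0.8333) / (5) = 0.2827
  r = (-12 - (3)·-0.5800 - (1)·0.0800) / (-6) = 1.7233
Iteration 3:
  p = (-8 - (4)·0.2827 - (-3)·1.7233) / (10) = -0.3961
  q = (0 - (1)·-0.5820 - (-1)·1.7233) / (5) = 0.4611
  r = (-12 - (3)·-0.5820 - (1)·0.2827) / (-6) = 1.7561

(-0.3961, 0.4611, 1.7561)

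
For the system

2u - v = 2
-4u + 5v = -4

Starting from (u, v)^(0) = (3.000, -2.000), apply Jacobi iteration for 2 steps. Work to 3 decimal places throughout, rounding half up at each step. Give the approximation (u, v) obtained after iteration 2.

(1.800, -0.800)

Iteration 1:
  u = (2 - (-1)·-2.000) / (2) = 0.000
  v = (-4 - (-4)·3.000) / (5) = 1.600
Iteration 2:
  u = (2 - (-1)·1.600) / (2) = 1.800
  v = (-4 - (-4)·0.000) / (5) = -0.800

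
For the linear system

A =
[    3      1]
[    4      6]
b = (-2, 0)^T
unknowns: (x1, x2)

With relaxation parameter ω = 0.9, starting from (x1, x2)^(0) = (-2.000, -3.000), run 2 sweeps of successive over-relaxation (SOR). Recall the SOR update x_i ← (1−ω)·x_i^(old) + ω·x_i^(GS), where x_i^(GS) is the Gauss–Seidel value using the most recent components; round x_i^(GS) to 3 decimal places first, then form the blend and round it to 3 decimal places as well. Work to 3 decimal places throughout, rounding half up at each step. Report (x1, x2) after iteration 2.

Iteration 1:
  x1: GS value = (-2 - (1)·-3.000) / (3) = 0.333;  x1 ← (1−ω)·-2.000 + ω·0.333 = 0.100
  x2: GS value = (0 - (4)·0.100) / (6) = -0.067;  x2 ← (1−ω)·-3.000 + ω·-0.067 = -0.360
Iteration 2:
  x1: GS value = (-2 - (1)·-0.360) / (3) = -0.547;  x1 ← (1−ω)·0.100 + ω·-0.547 = -0.482
  x2: GS value = (0 - (4)·-0.482) / (6) = 0.321;  x2 ← (1−ω)·-0.360 + ω·0.321 = 0.253

(-0.482, 0.253)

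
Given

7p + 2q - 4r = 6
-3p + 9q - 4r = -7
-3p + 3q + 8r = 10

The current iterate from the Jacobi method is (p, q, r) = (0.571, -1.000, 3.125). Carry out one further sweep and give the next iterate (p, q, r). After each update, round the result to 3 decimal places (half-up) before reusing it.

One sweep:
  p = (6 - (2)·-1.000 - (-4)·3.125) / (7) = 2.929
  q = (-7 - (-3)·0.571 - (-4)·3.125) / (9) = 0.801
  r = (10 - (-3)·0.571 - (3)·-1.000) / (8) = 1.839

(2.929, 0.801, 1.839)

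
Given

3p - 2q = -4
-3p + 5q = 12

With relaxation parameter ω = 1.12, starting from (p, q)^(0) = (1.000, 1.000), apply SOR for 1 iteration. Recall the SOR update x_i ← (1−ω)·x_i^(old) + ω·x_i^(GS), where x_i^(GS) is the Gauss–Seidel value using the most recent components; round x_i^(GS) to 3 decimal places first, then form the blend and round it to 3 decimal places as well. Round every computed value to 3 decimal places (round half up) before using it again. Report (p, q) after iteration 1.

(-0.867, 1.986)

Iteration 1:
  p: GS value = (-4 - (-2)·1.000) / (3) = -0.667;  p ← (1−ω)·1.000 + ω·-0.667 = -0.867
  q: GS value = (12 - (-3)·-0.867) / (5) = 1.880;  q ← (1−ω)·1.000 + ω·1.880 = 1.986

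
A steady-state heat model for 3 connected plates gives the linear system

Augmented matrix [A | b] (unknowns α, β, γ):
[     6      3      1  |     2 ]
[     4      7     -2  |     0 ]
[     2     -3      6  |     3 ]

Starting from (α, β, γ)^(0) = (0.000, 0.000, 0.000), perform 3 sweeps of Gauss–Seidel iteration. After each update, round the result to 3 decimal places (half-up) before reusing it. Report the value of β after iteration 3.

-0.112

Iteration 1:
  α = (2 - (3)·0.000 - (1)·0.000) / (6) = 0.333
  β = (0 - (4)·0.333 - (-2)·0.000) / (7) = -0.190
  γ = (3 - (2)·0.333 - (-3)·-0.190) / (6) = 0.294
Iteration 2:
  α = (2 - (3)·-0.190 - (1)·0.294) / (6) = 0.379
  β = (0 - (4)·0.379 - (-2)·0.294) / (7) = -0.133
  γ = (3 - (2)·0.379 - (-3)·-0.133) / (6) = 0.307
Iteration 3:
  α = (2 - (3)·-0.133 - (1)·0.307) / (6) = 0.349
  β = (0 - (4)·0.349 - (-2)·0.307) / (7) = -0.112
  γ = (3 - (2)·0.349 - (-3)·-0.112) / (6) = 0.328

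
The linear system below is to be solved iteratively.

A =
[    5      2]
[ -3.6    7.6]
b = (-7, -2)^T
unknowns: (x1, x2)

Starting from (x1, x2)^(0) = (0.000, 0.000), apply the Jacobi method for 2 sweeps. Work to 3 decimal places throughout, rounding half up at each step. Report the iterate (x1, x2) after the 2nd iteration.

(-1.295, -0.926)

Iteration 1:
  x1 = (-7 - (2)·0.000) / (5) = -1.400
  x2 = (-2 - (-3.6)·0.000) / (7.6) = -0.263
Iteration 2:
  x1 = (-7 - (2)·-0.263) / (5) = -1.295
  x2 = (-2 - (-3.6)·-1.400) / (7.6) = -0.926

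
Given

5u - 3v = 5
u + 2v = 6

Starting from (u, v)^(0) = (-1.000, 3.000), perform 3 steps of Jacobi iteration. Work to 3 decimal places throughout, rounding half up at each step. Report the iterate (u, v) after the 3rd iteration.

Iteration 1:
  u = (5 - (-3)·3.000) / (5) = 2.800
  v = (6 - (1)·-1.000) / (2) = 3.500
Iteration 2:
  u = (5 - (-3)·3.500) / (5) = 3.100
  v = (6 - (1)·2.800) / (2) = 1.600
Iteration 3:
  u = (5 - (-3)·1.600) / (5) = 1.960
  v = (6 - (1)·3.100) / (2) = 1.450

(1.960, 1.450)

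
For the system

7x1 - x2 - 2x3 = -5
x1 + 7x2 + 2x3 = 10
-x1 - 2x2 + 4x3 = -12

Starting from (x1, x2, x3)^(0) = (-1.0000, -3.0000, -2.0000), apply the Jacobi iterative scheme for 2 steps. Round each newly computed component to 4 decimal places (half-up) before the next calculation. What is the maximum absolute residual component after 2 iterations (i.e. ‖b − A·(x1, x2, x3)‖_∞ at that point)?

Iteration 1:
  x1 = (-5 - (-1)·-3.0000 - (-2)·-2.0000) / (7) = -1.7143
  x2 = (10 - (1)·-1.0000 - (2)·-2.0000) / (7) = 2.1429
  x3 = (-12 - (-1)·-1.0000 - (-2)·-3.0000) / (4) = -4.7500
Iteration 2:
  x1 = (-5 - (-1)·2.1429 - (-2)·-4.7500) / (7) = -1.7653
  x2 = (10 - (1)·-1.7143 - (2)·-4.7500) / (7) = 3.0306
  x3 = (-12 - (-1)·-1.7143 - (-2)·2.1429) / (4) = -2.3571
Residual b − A·x = (5.6735, -4.7347, 1.7243); ∞-norm = 5.6735

5.6735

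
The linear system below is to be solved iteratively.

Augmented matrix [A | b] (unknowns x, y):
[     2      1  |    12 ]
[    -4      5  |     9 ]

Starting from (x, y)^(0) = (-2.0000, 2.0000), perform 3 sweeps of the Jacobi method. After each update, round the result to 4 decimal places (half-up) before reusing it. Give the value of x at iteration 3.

3.1000

Iteration 1:
  x = (12 - (1)·2.0000) / (2) = 5.0000
  y = (9 - (-4)·-2.0000) / (5) = 0.2000
Iteration 2:
  x = (12 - (1)·0.2000) / (2) = 5.9000
  y = (9 - (-4)·5.0000) / (5) = 5.8000
Iteration 3:
  x = (12 - (1)·5.8000) / (2) = 3.1000
  y = (9 - (-4)·5.9000) / (5) = 6.5200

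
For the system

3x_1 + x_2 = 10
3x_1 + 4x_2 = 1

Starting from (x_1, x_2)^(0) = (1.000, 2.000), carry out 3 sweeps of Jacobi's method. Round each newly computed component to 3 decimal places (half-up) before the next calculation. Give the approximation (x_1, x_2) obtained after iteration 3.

Iteration 1:
  x_1 = (10 - (1)·2.000) / (3) = 2.667
  x_2 = (1 - (3)·1.000) / (4) = -0.500
Iteration 2:
  x_1 = (10 - (1)·-0.500) / (3) = 3.500
  x_2 = (1 - (3)·2.667) / (4) = -1.750
Iteration 3:
  x_1 = (10 - (1)·-1.750) / (3) = 3.917
  x_2 = (1 - (3)·3.500) / (4) = -2.375

(3.917, -2.375)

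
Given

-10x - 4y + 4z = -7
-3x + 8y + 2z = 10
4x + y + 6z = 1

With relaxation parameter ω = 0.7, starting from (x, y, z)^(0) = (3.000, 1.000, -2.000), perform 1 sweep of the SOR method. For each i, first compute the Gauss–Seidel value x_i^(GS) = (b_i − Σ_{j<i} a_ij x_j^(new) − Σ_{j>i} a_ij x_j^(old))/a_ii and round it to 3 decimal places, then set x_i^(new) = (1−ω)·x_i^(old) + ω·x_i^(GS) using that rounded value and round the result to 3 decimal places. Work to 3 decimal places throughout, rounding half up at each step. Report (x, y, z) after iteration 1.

Iteration 1:
  x: GS value = (-7 - (-4)·1.000 - (4)·-2.000) / (-10) = -0.500;  x ← (1−ω)·3.000 + ω·-0.500 = 0.550
  y: GS value = (10 - (-3)·0.550 - (2)·-2.000) / (8) = 1.956;  y ← (1−ω)·1.000 + ω·1.956 = 1.669
  z: GS value = (1 - (4)·0.550 - (1)·1.669) / (6) = -0.478;  z ← (1−ω)·-2.000 + ω·-0.478 = -0.935

(0.550, 1.669, -0.935)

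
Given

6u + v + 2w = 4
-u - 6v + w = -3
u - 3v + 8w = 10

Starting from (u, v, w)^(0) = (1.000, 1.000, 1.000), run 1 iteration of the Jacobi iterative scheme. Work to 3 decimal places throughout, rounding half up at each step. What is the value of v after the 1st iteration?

Iteration 1:
  u = (4 - (1)·1.000 - (2)·1.000) / (6) = 0.167
  v = (-3 - (-1)·1.000 - (1)·1.000) / (-6) = 0.500
  w = (10 - (1)·1.000 - (-3)·1.000) / (8) = 1.500

0.500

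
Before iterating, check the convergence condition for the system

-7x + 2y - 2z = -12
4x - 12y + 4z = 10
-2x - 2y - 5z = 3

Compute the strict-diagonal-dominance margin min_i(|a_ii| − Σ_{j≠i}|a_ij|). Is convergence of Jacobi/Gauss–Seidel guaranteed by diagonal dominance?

row 1: |-7| − (2+2) = 3
row 2: |-12| − (4+4) = 4
row 3: |-5| − (2+2) = 1
minimum over rows = 1 → strictly diagonally dominant (convergence guaranteed)

1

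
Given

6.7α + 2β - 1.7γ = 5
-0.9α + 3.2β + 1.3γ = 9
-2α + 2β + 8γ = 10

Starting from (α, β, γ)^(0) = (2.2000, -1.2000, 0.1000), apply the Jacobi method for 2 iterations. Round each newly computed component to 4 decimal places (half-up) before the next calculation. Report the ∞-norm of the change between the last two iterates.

Iteration 1:
  α = (5 - (2)·-1.2000 - (-1.7)·0.1000) / (6.7) = 1.1299
  β = (9 - (-0.9)·2.2000 - (1.3)·0.1000) / (3.2) = 3.3906
  γ = (10 - (-2)·2.2000 - (2)·-1.2000) / (8) = 2.1000
Iteration 2:
  α = (5 - (2)·3.3906 - (-1.7)·2.1000) / (6.7) = 0.2670
  β = (9 - (-0.9)·1.1299 - (1.3)·2.1000) / (3.2) = 2.2772
  γ = (10 - (-2)·1.1299 - (2)·3.3906) / (8) = 0.6848
Change: (-0.8629, -1.1134, -1.4152) → max |·| = 1.4152

1.4152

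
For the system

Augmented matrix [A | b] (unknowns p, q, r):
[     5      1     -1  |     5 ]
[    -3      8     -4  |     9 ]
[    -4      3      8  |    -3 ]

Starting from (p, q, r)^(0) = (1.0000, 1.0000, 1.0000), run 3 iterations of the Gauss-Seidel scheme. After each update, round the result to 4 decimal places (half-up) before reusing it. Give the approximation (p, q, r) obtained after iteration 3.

(0.7001, 1.1330, -0.4498)

Iteration 1:
  p = (5 - (1)·1.0000 - (-1)·1.0000) / (5) = 1.0000
  q = (9 - (-3)·1.0000 - (-4)·1.0000) / (8) = 2.0000
  r = (-3 - (-4)·1.0000 - (3)·2.0000) / (8) = -0.6250
Iteration 2:
  p = (5 - (1)·2.0000 - (-1)·-0.6250) / (5) = 0.4750
  q = (9 - (-3)·0.4750 - (-4)·-0.6250) / (8) = 0.9906
  r = (-3 - (-4)·0.4750 - (3)·0.9906) / (8) = -0.5090
Iteration 3:
  p = (5 - (1)·0.9906 - (-1)·-0.5090) / (5) = 0.7001
  q = (9 - (-3)·0.7001 - (-4)·-0.5090) / (8) = 1.1330
  r = (-3 - (-4)·0.7001 - (3)·1.1330) / (8) = -0.4498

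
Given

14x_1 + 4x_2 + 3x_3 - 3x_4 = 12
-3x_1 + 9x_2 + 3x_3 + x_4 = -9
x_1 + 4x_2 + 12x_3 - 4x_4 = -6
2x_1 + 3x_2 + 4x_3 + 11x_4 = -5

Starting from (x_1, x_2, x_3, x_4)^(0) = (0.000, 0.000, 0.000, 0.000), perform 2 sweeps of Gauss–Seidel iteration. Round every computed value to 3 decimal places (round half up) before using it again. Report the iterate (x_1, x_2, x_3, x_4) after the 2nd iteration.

Iteration 1:
  x_1 = (12 - (4)·0.000 - (3)·0.000 - (-3)·0.000) / (14) = 0.857
  x_2 = (-9 - (-3)·0.857 - (3)·0.000 - (1)·0.000) / (9) = -0.714
  x_3 = (-6 - (1)·0.857 - (4)·-0.714 - (-4)·0.000) / (12) = -0.333
  x_4 = (-5 - (2)·0.857 - (3)·-0.714 - (4)·-0.333) / (11) = -0.295
Iteration 2:
  x_1 = (12 - (4)·-0.714 - (3)·-0.333 - (-3)·-0.295) / (14) = 1.069
  x_2 = (-9 - (-3)·1.069 - (3)·-0.333 - (1)·-0.295) / (9) = -0.500
  x_3 = (-6 - (1)·1.069 - (4)·-0.500 - (-4)·-0.295) / (12) = -0.521
  x_4 = (-5 - (2)·1.069 - (3)·-0.500 - (4)·-0.521) / (11) = -0.323

(1.069, -0.500, -0.521, -0.323)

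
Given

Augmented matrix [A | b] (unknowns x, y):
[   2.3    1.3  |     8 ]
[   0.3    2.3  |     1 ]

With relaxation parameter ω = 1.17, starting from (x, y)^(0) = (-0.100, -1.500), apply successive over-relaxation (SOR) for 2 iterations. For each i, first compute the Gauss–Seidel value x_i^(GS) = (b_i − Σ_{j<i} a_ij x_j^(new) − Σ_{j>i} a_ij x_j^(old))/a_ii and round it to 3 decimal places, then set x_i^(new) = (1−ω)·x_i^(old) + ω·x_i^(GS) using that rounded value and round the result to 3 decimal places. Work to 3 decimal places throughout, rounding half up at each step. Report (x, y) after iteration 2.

(3.214, 0.021)

Iteration 1:
  x: GS value = (8 - (1.3)·-1.500) / (2.3) = 4.326;  x ← (1−ω)·-0.100 + ω·4.326 = 5.078
  y: GS value = (1 - (0.3)·5.078) / (2.3) = -0.228;  y ← (1−ω)·-1.500 + ω·-0.228 = -0.012
Iteration 2:
  x: GS value = (8 - (1.3)·-0.012) / (2.3) = 3.485;  x ← (1−ω)·5.078 + ω·3.485 = 3.214
  y: GS value = (1 - (0.3)·3.214) / (2.3) = 0.016;  y ← (1−ω)·-0.012 + ω·0.016 = 0.021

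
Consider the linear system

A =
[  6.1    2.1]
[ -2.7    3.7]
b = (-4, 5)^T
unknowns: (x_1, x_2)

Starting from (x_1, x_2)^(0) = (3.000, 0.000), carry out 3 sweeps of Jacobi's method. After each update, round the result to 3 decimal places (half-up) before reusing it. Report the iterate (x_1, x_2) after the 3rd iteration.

(-0.956, -0.017)

Iteration 1:
  x_1 = (-4 - (2.1)·0.000) / (6.1) = -0.656
  x_2 = (5 - (-2.7)·3.000) / (3.7) = 3.541
Iteration 2:
  x_1 = (-4 - (2.1)·3.541) / (6.1) = -1.875
  x_2 = (5 - (-2.7)·-0.656) / (3.7) = 0.873
Iteration 3:
  x_1 = (-4 - (2.1)·0.873) / (6.1) = -0.956
  x_2 = (5 - (-2.7)·-1.875) / (3.7) = -0.017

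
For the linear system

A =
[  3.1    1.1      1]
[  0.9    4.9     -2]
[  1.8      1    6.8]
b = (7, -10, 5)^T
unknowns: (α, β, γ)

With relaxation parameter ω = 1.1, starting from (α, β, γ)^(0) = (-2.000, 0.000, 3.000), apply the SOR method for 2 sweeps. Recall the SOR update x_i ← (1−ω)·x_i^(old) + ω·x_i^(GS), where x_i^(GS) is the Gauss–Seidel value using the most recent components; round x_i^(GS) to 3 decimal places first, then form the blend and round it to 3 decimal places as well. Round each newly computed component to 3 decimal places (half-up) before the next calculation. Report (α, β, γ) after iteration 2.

Iteration 1:
  α: GS value = (7 - (1.1)·0.000 - (1)·3.000) / (3.1) = 1.290;  α ← (1−ω)·-2.000 + ω·1.290 = 1.619
  β: GS value = (-10 - (0.9)·1.619 - (-2)·3.000) / (4.9) = -1.114;  β ← (1−ω)·0.000 + ω·-1.114 = -1.225
  γ: GS value = (5 - (1.8)·1.619 - (1)·-1.225) / (6.8) = 0.487;  γ ← (1−ω)·3.000 + ω·0.487 = 0.236
Iteration 2:
  α: GS value = (7 - (1.1)·-1.225 - (1)·0.236) / (3.1) = 2.617;  α ← (1−ω)·1.619 + ω·2.617 = 2.717
  β: GS value = (-10 - (0.9)·2.717 - (-2)·0.236) / (4.9) = -2.444;  β ← (1−ω)·-1.225 + ω·-2.444 = -2.566
  γ: GS value = (5 - (1.8)·2.717 - (1)·-2.566) / (6.8) = 0.393;  γ ← (1−ω)·0.236 + ω·0.393 = 0.409

(2.717, -2.566, 0.409)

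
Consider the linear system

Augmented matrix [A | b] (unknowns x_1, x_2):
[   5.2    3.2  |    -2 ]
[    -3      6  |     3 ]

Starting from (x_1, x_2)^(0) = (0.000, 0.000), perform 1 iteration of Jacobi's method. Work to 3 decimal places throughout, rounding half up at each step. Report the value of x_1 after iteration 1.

Iteration 1:
  x_1 = (-2 - (3.2)·0.000) / (5.2) = -0.385
  x_2 = (3 - (-3)·0.000) / (6) = 0.500

-0.385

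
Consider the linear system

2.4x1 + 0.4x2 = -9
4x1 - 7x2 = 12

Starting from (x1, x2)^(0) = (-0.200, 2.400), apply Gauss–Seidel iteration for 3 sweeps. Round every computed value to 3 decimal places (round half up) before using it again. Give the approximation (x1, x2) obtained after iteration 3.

Iteration 1:
  x1 = (-9 - (0.4)·2.400) / (2.4) = -4.150
  x2 = (12 - (4)·-4.150) / (-7) = -4.086
Iteration 2:
  x1 = (-9 - (0.4)·-4.086) / (2.4) = -3.069
  x2 = (12 - (4)·-3.069) / (-7) = -3.468
Iteration 3:
  x1 = (-9 - (0.4)·-3.468) / (2.4) = -3.172
  x2 = (12 - (4)·-3.172) / (-7) = -3.527

(-3.172, -3.527)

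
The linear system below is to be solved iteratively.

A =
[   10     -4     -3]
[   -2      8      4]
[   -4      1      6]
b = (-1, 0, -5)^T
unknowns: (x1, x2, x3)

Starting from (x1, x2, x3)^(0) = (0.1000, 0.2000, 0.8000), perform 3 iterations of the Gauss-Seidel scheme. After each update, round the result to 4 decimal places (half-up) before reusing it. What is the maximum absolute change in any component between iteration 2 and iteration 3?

Iteration 1:
  x1 = (-1 - (-4)·0.2000 - (-3)·0.8000) / (10) = 0.2200
  x2 = (0 - (-2)·0.2200 - (4)·0.8000) / (8) = -0.3450
  x3 = (-5 - (-4)·0.2200 - (1)·-0.3450) / (6) = -0.6292
Iteration 2:
  x1 = (-1 - (-4)·-0.3450 - (-3)·-0.6292) / (10) = -0.4268
  x2 = (0 - (-2)·-0.4268 - (4)·-0.6292) / (8) = 0.2079
  x3 = (-5 - (-4)·-0.4268 - (1)·0.2079) / (6) = -1.1525
Iteration 3:
  x1 = (-1 - (-4)·0.2079 - (-3)·-1.1525) / (10) = -0.3626
  x2 = (0 - (-2)·-0.3626 - (4)·-1.1525) / (8) = 0.4856
  x3 = (-5 - (-4)·-0.3626 - (1)·0.4856) / (6) = -1.1560
Change: (0.0642, 0.2777, -0.0035) → max |·| = 0.2777

0.2777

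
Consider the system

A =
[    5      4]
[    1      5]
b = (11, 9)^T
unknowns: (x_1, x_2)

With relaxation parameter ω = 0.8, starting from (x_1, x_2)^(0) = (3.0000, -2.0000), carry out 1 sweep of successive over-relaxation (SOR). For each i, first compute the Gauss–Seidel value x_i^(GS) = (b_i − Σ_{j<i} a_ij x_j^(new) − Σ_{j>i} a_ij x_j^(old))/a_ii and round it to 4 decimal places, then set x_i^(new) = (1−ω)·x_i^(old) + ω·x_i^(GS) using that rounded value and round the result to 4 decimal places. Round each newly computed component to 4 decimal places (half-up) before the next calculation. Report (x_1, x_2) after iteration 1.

Iteration 1:
  x_1: GS value = (11 - (4)·-2.0000) / (5) = 3.8000;  x_1 ← (1−ω)·3.0000 + ω·3.8000 = 3.6400
  x_2: GS value = (9 - (1)·3.6400) / (5) = 1.0720;  x_2 ← (1−ω)·-2.0000 + ω·1.0720 = 0.4576

(3.6400, 0.4576)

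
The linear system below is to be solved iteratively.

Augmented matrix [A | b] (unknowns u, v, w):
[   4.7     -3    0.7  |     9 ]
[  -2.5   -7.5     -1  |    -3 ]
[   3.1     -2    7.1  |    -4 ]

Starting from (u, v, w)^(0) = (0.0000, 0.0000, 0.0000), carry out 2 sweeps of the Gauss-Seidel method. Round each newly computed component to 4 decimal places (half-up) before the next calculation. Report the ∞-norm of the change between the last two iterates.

Iteration 1:
  u = (9 - (-3)·0.0000 - (0.7)·0.0000) / (4.7) = 1.9149
  v = (-3 - (-2.5)·1.9149 - (-1)·0.0000) / (-7.5) = -0.2383
  w = (-4 - (3.1)·1.9149 - (-2)·-0.2383) / (7.1) = -1.4666
Iteration 2:
  u = (9 - (-3)·-0.2383 - (0.7)·-1.4666) / (4.7) = 1.9812
  v = (-3 - (-2.5)·1.9812 - (-1)·-1.4666) / (-7.5) = -0.0649
  w = (-4 - (3.1)·1.9812 - (-2)·-0.0649) / (7.1) = -1.4467
Change: (0.0663, 0.1734, 0.0199) → max |·| = 0.1734

0.1734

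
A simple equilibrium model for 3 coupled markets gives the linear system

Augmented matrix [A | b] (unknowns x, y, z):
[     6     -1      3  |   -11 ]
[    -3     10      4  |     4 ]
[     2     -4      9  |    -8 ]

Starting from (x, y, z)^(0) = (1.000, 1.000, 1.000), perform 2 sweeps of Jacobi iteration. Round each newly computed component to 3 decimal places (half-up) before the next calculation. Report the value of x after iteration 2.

Iteration 1:
  x = (-11 - (-1)·1.000 - (3)·1.000) / (6) = -2.167
  y = (4 - (-3)·1.000 - (4)·1.000) / (10) = 0.300
  z = (-8 - (2)·1.000 - (-4)·1.000) / (9) = -0.667
Iteration 2:
  x = (-11 - (-1)·0.300 - (3)·-0.667) / (6) = -1.450
  y = (4 - (-3)·-2.167 - (4)·-0.667) / (10) = 0.017
  z = (-8 - (2)·-2.167 - (-4)·0.300) / (9) = -0.274

-1.450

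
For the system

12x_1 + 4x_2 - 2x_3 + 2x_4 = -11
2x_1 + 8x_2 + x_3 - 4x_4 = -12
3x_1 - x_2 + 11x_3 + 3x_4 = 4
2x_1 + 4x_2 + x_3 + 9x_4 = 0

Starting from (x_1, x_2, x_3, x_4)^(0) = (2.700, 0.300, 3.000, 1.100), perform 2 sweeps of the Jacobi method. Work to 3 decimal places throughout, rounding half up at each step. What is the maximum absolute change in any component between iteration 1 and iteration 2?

Iteration 1:
  x_1 = (-11 - (4)·0.300 - (-2)·3.000 - (2)·1.100) / (12) = -0.700
  x_2 = (-12 - (2)·2.700 - (1)·3.000 - (-4)·1.100) / (8) = -2.000
  x_3 = (4 - (3)·2.700 - (-1)·0.300 - (3)·1.100) / (11) = -0.645
  x_4 = (0 - (2)·2.700 - (4)·0.300 - (1)·3.000) / (9) = -1.067
Iteration 2:
  x_1 = (-11 - (4)·-2.000 - (-2)·-0.645 - (2)·-1.067) / (12) = -0.180
  x_2 = (-12 - (2)·-0.700 - (1)·-0.645 - (-4)·-1.067) / (8) = -1.778
  x_3 = (4 - (3)·-0.700 - (-1)·-2.000 - (3)·-1.067) / (11) = 0.664
  x_4 = (0 - (2)·-0.700 - (4)·-2.000 - (1)·-0.645) / (9) = 1.116
Change: (0.520, 0.222, 1.309, 2.183) → max |·| = 2.183

2.183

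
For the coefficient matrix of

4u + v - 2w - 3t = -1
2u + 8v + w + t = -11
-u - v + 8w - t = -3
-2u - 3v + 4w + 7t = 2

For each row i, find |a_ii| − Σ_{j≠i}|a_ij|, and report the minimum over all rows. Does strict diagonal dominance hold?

row 1: |4| − (1+2+3) = -2
row 2: |8| − (2+1+1) = 4
row 3: |8| − (1+1+1) = 5
row 4: |7| − (2+3+4) = -2
minimum over rows = -2 → not strictly diagonally dominant

-2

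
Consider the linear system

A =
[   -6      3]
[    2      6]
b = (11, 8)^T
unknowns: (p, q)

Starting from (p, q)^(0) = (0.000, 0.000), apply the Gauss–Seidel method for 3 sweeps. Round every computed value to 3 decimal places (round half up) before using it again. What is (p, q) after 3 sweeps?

Iteration 1:
  p = (11 - (3)·0.000) / (-6) = -1.833
  q = (8 - (2)·-1.833) / (6) = 1.944
Iteration 2:
  p = (11 - (3)·1.944) / (-6) = -0.861
  q = (8 - (2)·-0.861) / (6) = 1.620
Iteration 3:
  p = (11 - (3)·1.620) / (-6) = -1.023
  q = (8 - (2)·-1.023) / (6) = 1.674

(-1.023, 1.674)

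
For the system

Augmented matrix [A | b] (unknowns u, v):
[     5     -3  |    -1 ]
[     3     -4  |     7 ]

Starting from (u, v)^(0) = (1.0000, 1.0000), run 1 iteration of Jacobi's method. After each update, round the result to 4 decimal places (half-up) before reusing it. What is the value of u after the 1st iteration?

0.4000

Iteration 1:
  u = (-1 - (-3)·1.0000) / (5) = 0.4000
  v = (7 - (3)·1.0000) / (-4) = -1.0000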